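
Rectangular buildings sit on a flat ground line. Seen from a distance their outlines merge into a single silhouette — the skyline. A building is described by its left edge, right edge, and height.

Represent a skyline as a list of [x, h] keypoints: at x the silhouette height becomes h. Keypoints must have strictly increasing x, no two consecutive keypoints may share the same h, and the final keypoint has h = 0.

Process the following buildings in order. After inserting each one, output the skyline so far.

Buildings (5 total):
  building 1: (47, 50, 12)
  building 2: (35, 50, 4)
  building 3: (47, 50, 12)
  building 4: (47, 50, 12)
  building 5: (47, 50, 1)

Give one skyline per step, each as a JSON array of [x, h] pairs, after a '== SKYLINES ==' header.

== SKYLINES ==
[[47,12],[50,0]]
[[35,4],[47,12],[50,0]]
[[35,4],[47,12],[50,0]]
[[35,4],[47,12],[50,0]]
[[35,4],[47,12],[50,0]]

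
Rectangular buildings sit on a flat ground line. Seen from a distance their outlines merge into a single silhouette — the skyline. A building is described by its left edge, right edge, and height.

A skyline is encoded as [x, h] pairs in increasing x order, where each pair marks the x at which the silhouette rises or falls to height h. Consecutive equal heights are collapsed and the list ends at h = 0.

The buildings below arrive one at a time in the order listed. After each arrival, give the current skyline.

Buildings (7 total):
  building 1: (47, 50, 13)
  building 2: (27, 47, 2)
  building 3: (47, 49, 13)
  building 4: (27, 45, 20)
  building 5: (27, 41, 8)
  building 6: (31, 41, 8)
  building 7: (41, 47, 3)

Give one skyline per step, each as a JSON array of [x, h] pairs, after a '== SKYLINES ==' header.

== SKYLINES ==
[[47,13],[50,0]]
[[27,2],[47,13],[50,0]]
[[27,2],[47,13],[50,0]]
[[27,20],[45,2],[47,13],[50,0]]
[[27,20],[45,2],[47,13],[50,0]]
[[27,20],[45,2],[47,13],[50,0]]
[[27,20],[45,3],[47,13],[50,0]]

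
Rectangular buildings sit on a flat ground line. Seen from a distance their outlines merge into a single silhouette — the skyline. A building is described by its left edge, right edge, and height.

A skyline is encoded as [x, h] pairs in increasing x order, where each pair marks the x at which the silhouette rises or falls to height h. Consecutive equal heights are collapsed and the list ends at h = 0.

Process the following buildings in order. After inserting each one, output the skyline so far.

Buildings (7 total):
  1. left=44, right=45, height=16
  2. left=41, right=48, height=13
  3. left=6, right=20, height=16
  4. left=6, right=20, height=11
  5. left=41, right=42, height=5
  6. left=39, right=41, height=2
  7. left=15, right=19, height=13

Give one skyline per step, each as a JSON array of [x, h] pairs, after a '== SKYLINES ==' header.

== SKYLINES ==
[[44,16],[45,0]]
[[41,13],[44,16],[45,13],[48,0]]
[[6,16],[20,0],[41,13],[44,16],[45,13],[48,0]]
[[6,16],[20,0],[41,13],[44,16],[45,13],[48,0]]
[[6,16],[20,0],[41,13],[44,16],[45,13],[48,0]]
[[6,16],[20,0],[39,2],[41,13],[44,16],[45,13],[48,0]]
[[6,16],[20,0],[39,2],[41,13],[44,16],[45,13],[48,0]]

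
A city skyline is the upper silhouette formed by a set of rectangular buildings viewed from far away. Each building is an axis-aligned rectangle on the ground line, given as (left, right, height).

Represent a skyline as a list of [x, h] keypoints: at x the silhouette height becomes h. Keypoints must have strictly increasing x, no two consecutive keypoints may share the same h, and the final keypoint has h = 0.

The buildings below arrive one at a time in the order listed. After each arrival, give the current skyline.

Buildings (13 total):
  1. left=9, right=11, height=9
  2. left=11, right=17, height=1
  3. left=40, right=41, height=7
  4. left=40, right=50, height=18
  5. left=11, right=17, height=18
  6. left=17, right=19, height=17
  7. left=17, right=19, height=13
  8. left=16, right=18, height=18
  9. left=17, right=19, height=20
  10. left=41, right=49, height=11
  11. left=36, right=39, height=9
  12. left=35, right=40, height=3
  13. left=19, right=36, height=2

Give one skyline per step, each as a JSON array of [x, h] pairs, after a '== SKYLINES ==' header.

== SKYLINES ==
[[9,9],[11,0]]
[[9,9],[11,1],[17,0]]
[[9,9],[11,1],[17,0],[40,7],[41,0]]
[[9,9],[11,1],[17,0],[40,18],[50,0]]
[[9,9],[11,18],[17,0],[40,18],[50,0]]
[[9,9],[11,18],[17,17],[19,0],[40,18],[50,0]]
[[9,9],[11,18],[17,17],[19,0],[40,18],[50,0]]
[[9,9],[11,18],[18,17],[19,0],[40,18],[50,0]]
[[9,9],[11,18],[17,20],[19,0],[40,18],[50,0]]
[[9,9],[11,18],[17,20],[19,0],[40,18],[50,0]]
[[9,9],[11,18],[17,20],[19,0],[36,9],[39,0],[40,18],[50,0]]
[[9,9],[11,18],[17,20],[19,0],[35,3],[36,9],[39,3],[40,18],[50,0]]
[[9,9],[11,18],[17,20],[19,2],[35,3],[36,9],[39,3],[40,18],[50,0]]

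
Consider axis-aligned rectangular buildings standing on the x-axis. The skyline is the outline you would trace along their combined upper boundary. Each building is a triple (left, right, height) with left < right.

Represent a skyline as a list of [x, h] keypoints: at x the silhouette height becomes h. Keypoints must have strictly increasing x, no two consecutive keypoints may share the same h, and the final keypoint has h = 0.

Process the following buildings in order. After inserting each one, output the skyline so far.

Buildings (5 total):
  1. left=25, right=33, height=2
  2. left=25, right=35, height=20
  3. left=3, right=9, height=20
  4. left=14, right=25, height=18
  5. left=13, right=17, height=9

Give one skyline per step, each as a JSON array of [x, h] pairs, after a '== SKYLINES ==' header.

== SKYLINES ==
[[25,2],[33,0]]
[[25,20],[35,0]]
[[3,20],[9,0],[25,20],[35,0]]
[[3,20],[9,0],[14,18],[25,20],[35,0]]
[[3,20],[9,0],[13,9],[14,18],[25,20],[35,0]]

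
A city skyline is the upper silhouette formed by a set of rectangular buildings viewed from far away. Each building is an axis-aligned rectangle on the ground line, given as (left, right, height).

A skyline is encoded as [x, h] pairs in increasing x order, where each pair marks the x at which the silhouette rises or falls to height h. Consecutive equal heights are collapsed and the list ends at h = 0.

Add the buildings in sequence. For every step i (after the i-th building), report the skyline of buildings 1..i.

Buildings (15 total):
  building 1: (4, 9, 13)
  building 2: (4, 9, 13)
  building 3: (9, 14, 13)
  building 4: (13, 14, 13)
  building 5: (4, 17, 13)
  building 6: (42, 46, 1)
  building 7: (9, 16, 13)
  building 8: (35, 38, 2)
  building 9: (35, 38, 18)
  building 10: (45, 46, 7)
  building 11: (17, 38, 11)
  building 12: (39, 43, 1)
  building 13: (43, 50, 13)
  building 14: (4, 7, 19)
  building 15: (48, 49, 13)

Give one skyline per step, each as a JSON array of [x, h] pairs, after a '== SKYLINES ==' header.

== SKYLINES ==
[[4,13],[9,0]]
[[4,13],[9,0]]
[[4,13],[14,0]]
[[4,13],[14,0]]
[[4,13],[17,0]]
[[4,13],[17,0],[42,1],[46,0]]
[[4,13],[17,0],[42,1],[46,0]]
[[4,13],[17,0],[35,2],[38,0],[42,1],[46,0]]
[[4,13],[17,0],[35,18],[38,0],[42,1],[46,0]]
[[4,13],[17,0],[35,18],[38,0],[42,1],[45,7],[46,0]]
[[4,13],[17,11],[35,18],[38,0],[42,1],[45,7],[46,0]]
[[4,13],[17,11],[35,18],[38,0],[39,1],[45,7],[46,0]]
[[4,13],[17,11],[35,18],[38,0],[39,1],[43,13],[50,0]]
[[4,19],[7,13],[17,11],[35,18],[38,0],[39,1],[43,13],[50,0]]
[[4,19],[7,13],[17,11],[35,18],[38,0],[39,1],[43,13],[50,0]]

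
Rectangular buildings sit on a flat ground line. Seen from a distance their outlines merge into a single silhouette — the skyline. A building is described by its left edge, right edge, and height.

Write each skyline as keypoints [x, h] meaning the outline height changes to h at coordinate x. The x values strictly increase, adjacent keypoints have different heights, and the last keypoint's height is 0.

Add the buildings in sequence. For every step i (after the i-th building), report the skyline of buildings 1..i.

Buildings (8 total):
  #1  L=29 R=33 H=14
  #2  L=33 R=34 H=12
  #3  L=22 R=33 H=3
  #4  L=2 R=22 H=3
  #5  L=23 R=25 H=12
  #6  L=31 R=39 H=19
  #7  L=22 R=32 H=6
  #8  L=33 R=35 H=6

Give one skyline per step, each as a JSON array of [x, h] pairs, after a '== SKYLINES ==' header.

== SKYLINES ==
[[29,14],[33,0]]
[[29,14],[33,12],[34,0]]
[[22,3],[29,14],[33,12],[34,0]]
[[2,3],[29,14],[33,12],[34,0]]
[[2,3],[23,12],[25,3],[29,14],[33,12],[34,0]]
[[2,3],[23,12],[25,3],[29,14],[31,19],[39,0]]
[[2,3],[22,6],[23,12],[25,6],[29,14],[31,19],[39,0]]
[[2,3],[22,6],[23,12],[25,6],[29,14],[31,19],[39,0]]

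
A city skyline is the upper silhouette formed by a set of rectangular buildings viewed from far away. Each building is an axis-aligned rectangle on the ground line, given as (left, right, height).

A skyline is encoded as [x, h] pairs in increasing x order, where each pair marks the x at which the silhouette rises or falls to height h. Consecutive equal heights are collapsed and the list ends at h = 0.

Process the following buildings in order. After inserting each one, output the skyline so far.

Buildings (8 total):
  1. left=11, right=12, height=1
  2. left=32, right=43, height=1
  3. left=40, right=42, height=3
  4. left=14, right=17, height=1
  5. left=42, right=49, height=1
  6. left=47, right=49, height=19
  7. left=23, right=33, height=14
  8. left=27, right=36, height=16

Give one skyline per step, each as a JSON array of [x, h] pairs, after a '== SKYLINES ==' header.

== SKYLINES ==
[[11,1],[12,0]]
[[11,1],[12,0],[32,1],[43,0]]
[[11,1],[12,0],[32,1],[40,3],[42,1],[43,0]]
[[11,1],[12,0],[14,1],[17,0],[32,1],[40,3],[42,1],[43,0]]
[[11,1],[12,0],[14,1],[17,0],[32,1],[40,3],[42,1],[49,0]]
[[11,1],[12,0],[14,1],[17,0],[32,1],[40,3],[42,1],[47,19],[49,0]]
[[11,1],[12,0],[14,1],[17,0],[23,14],[33,1],[40,3],[42,1],[47,19],[49,0]]
[[11,1],[12,0],[14,1],[17,0],[23,14],[27,16],[36,1],[40,3],[42,1],[47,19],[49,0]]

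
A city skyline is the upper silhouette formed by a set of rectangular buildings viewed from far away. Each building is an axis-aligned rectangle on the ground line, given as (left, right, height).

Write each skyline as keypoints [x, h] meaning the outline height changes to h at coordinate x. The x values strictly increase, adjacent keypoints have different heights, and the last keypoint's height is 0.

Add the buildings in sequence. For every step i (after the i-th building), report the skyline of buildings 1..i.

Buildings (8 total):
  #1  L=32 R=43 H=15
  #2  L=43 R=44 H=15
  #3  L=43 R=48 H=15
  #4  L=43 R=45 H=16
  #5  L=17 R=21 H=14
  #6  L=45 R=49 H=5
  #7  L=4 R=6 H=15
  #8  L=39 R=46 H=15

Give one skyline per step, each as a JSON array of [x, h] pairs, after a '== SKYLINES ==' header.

== SKYLINES ==
[[32,15],[43,0]]
[[32,15],[44,0]]
[[32,15],[48,0]]
[[32,15],[43,16],[45,15],[48,0]]
[[17,14],[21,0],[32,15],[43,16],[45,15],[48,0]]
[[17,14],[21,0],[32,15],[43,16],[45,15],[48,5],[49,0]]
[[4,15],[6,0],[17,14],[21,0],[32,15],[43,16],[45,15],[48,5],[49,0]]
[[4,15],[6,0],[17,14],[21,0],[32,15],[43,16],[45,15],[48,5],[49,0]]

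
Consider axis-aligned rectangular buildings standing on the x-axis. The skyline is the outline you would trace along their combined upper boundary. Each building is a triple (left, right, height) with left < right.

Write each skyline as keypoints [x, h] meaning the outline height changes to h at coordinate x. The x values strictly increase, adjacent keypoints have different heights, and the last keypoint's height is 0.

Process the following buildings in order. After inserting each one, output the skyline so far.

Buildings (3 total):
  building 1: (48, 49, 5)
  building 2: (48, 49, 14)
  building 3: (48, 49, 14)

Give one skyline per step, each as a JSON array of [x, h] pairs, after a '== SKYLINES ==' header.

== SKYLINES ==
[[48,5],[49,0]]
[[48,14],[49,0]]
[[48,14],[49,0]]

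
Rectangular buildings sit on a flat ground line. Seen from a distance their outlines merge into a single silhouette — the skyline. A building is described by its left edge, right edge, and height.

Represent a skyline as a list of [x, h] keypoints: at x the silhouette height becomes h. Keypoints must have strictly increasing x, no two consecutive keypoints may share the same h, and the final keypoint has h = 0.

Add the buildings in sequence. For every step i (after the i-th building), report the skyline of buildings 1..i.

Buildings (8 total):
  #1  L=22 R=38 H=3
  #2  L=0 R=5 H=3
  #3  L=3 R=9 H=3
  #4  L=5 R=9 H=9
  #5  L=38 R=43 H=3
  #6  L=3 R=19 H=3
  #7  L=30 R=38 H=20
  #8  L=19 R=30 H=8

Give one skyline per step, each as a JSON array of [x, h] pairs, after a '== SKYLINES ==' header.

== SKYLINES ==
[[22,3],[38,0]]
[[0,3],[5,0],[22,3],[38,0]]
[[0,3],[9,0],[22,3],[38,0]]
[[0,3],[5,9],[9,0],[22,3],[38,0]]
[[0,3],[5,9],[9,0],[22,3],[43,0]]
[[0,3],[5,9],[9,3],[19,0],[22,3],[43,0]]
[[0,3],[5,9],[9,3],[19,0],[22,3],[30,20],[38,3],[43,0]]
[[0,3],[5,9],[9,3],[19,8],[30,20],[38,3],[43,0]]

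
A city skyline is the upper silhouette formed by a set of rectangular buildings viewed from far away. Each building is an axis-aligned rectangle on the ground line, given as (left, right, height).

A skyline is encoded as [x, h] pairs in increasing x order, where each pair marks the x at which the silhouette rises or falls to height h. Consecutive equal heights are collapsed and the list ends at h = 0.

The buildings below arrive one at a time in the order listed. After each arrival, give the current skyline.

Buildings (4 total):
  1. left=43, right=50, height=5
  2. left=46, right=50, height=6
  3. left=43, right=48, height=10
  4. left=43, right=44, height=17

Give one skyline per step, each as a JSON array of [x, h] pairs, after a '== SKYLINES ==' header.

== SKYLINES ==
[[43,5],[50,0]]
[[43,5],[46,6],[50,0]]
[[43,10],[48,6],[50,0]]
[[43,17],[44,10],[48,6],[50,0]]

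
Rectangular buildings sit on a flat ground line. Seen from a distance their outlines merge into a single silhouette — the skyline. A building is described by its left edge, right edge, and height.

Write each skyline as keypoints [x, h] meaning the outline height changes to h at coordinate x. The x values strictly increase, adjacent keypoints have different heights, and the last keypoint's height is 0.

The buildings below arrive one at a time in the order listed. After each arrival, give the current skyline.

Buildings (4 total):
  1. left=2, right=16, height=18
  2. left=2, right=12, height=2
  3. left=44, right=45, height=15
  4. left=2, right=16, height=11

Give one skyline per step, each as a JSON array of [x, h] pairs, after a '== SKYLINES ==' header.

== SKYLINES ==
[[2,18],[16,0]]
[[2,18],[16,0]]
[[2,18],[16,0],[44,15],[45,0]]
[[2,18],[16,0],[44,15],[45,0]]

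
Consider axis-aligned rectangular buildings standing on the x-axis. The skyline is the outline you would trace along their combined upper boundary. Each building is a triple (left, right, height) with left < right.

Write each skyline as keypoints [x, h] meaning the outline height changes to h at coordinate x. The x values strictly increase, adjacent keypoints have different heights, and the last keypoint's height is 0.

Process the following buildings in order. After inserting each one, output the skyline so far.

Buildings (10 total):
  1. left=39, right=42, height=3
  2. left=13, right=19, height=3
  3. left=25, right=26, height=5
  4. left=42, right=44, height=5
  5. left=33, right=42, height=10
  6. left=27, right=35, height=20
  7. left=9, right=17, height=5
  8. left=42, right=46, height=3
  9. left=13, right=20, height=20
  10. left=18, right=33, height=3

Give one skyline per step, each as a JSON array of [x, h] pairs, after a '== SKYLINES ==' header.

== SKYLINES ==
[[39,3],[42,0]]
[[13,3],[19,0],[39,3],[42,0]]
[[13,3],[19,0],[25,5],[26,0],[39,3],[42,0]]
[[13,3],[19,0],[25,5],[26,0],[39,3],[42,5],[44,0]]
[[13,3],[19,0],[25,5],[26,0],[33,10],[42,5],[44,0]]
[[13,3],[19,0],[25,5],[26,0],[27,20],[35,10],[42,5],[44,0]]
[[9,5],[17,3],[19,0],[25,5],[26,0],[27,20],[35,10],[42,5],[44,0]]
[[9,5],[17,3],[19,0],[25,5],[26,0],[27,20],[35,10],[42,5],[44,3],[46,0]]
[[9,5],[13,20],[20,0],[25,5],[26,0],[27,20],[35,10],[42,5],[44,3],[46,0]]
[[9,5],[13,20],[20,3],[25,5],[26,3],[27,20],[35,10],[42,5],[44,3],[46,0]]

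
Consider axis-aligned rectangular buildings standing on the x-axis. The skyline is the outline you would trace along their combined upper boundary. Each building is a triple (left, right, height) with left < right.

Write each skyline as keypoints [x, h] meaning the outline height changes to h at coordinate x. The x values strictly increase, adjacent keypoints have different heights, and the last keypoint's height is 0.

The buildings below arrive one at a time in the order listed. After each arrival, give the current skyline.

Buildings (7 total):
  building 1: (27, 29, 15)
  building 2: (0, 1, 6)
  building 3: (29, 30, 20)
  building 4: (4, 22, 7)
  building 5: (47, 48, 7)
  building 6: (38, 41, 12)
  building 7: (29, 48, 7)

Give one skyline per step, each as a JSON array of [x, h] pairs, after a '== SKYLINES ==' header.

== SKYLINES ==
[[27,15],[29,0]]
[[0,6],[1,0],[27,15],[29,0]]
[[0,6],[1,0],[27,15],[29,20],[30,0]]
[[0,6],[1,0],[4,7],[22,0],[27,15],[29,20],[30,0]]
[[0,6],[1,0],[4,7],[22,0],[27,15],[29,20],[30,0],[47,7],[48,0]]
[[0,6],[1,0],[4,7],[22,0],[27,15],[29,20],[30,0],[38,12],[41,0],[47,7],[48,0]]
[[0,6],[1,0],[4,7],[22,0],[27,15],[29,20],[30,7],[38,12],[41,7],[48,0]]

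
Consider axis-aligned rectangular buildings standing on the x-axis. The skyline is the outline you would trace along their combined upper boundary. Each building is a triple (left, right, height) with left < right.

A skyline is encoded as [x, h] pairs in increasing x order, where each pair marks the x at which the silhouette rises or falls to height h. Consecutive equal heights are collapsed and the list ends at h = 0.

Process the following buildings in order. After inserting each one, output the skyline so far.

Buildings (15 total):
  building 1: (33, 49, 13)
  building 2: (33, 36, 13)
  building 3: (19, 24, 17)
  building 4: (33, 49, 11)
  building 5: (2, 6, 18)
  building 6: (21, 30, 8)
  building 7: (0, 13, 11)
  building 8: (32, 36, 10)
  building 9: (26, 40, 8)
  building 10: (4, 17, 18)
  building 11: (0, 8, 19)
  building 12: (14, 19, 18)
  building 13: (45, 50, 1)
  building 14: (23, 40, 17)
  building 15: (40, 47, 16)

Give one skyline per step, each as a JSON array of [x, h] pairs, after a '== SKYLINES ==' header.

== SKYLINES ==
[[33,13],[49,0]]
[[33,13],[49,0]]
[[19,17],[24,0],[33,13],[49,0]]
[[19,17],[24,0],[33,13],[49,0]]
[[2,18],[6,0],[19,17],[24,0],[33,13],[49,0]]
[[2,18],[6,0],[19,17],[24,8],[30,0],[33,13],[49,0]]
[[0,11],[2,18],[6,11],[13,0],[19,17],[24,8],[30,0],[33,13],[49,0]]
[[0,11],[2,18],[6,11],[13,0],[19,17],[24,8],[30,0],[32,10],[33,13],[49,0]]
[[0,11],[2,18],[6,11],[13,0],[19,17],[24,8],[32,10],[33,13],[49,0]]
[[0,11],[2,18],[17,0],[19,17],[24,8],[32,10],[33,13],[49,0]]
[[0,19],[8,18],[17,0],[19,17],[24,8],[32,10],[33,13],[49,0]]
[[0,19],[8,18],[19,17],[24,8],[32,10],[33,13],[49,0]]
[[0,19],[8,18],[19,17],[24,8],[32,10],[33,13],[49,1],[50,0]]
[[0,19],[8,18],[19,17],[40,13],[49,1],[50,0]]
[[0,19],[8,18],[19,17],[40,16],[47,13],[49,1],[50,0]]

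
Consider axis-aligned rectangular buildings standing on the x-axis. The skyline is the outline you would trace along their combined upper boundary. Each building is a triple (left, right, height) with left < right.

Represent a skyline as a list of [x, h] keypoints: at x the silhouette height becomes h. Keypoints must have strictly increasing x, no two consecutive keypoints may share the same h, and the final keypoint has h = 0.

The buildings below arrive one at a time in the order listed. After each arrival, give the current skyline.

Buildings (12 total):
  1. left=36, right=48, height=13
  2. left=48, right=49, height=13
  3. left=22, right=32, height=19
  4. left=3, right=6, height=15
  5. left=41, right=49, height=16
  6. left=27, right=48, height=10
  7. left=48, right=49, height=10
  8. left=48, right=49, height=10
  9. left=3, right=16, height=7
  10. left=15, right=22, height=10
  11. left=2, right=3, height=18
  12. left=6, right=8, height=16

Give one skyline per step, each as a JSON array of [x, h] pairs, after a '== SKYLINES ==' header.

== SKYLINES ==
[[36,13],[48,0]]
[[36,13],[49,0]]
[[22,19],[32,0],[36,13],[49,0]]
[[3,15],[6,0],[22,19],[32,0],[36,13],[49,0]]
[[3,15],[6,0],[22,19],[32,0],[36,13],[41,16],[49,0]]
[[3,15],[6,0],[22,19],[32,10],[36,13],[41,16],[49,0]]
[[3,15],[6,0],[22,19],[32,10],[36,13],[41,16],[49,0]]
[[3,15],[6,0],[22,19],[32,10],[36,13],[41,16],[49,0]]
[[3,15],[6,7],[16,0],[22,19],[32,10],[36,13],[41,16],[49,0]]
[[3,15],[6,7],[15,10],[22,19],[32,10],[36,13],[41,16],[49,0]]
[[2,18],[3,15],[6,7],[15,10],[22,19],[32,10],[36,13],[41,16],[49,0]]
[[2,18],[3,15],[6,16],[8,7],[15,10],[22,19],[32,10],[36,13],[41,16],[49,0]]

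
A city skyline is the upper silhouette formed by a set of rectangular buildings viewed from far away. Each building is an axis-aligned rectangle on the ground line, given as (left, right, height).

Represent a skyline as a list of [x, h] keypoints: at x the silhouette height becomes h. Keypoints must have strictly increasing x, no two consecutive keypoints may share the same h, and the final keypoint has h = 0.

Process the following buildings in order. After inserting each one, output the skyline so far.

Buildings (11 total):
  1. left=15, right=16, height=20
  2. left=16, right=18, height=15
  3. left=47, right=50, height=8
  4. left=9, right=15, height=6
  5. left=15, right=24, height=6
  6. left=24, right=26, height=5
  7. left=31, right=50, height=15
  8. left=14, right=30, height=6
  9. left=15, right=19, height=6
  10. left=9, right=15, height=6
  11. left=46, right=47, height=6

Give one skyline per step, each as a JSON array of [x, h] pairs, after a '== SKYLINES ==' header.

== SKYLINES ==
[[15,20],[16,0]]
[[15,20],[16,15],[18,0]]
[[15,20],[16,15],[18,0],[47,8],[50,0]]
[[9,6],[15,20],[16,15],[18,0],[47,8],[50,0]]
[[9,6],[15,20],[16,15],[18,6],[24,0],[47,8],[50,0]]
[[9,6],[15,20],[16,15],[18,6],[24,5],[26,0],[47,8],[50,0]]
[[9,6],[15,20],[16,15],[18,6],[24,5],[26,0],[31,15],[50,0]]
[[9,6],[15,20],[16,15],[18,6],[30,0],[31,15],[50,0]]
[[9,6],[15,20],[16,15],[18,6],[30,0],[31,15],[50,0]]
[[9,6],[15,20],[16,15],[18,6],[30,0],[31,15],[50,0]]
[[9,6],[15,20],[16,15],[18,6],[30,0],[31,15],[50,0]]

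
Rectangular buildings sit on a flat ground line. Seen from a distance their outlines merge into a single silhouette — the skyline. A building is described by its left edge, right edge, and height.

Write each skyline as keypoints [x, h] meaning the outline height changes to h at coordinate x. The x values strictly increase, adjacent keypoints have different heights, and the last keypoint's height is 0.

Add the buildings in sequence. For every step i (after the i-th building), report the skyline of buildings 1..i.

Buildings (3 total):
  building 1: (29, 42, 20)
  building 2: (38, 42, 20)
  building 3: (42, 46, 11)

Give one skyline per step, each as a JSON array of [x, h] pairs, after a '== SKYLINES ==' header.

== SKYLINES ==
[[29,20],[42,0]]
[[29,20],[42,0]]
[[29,20],[42,11],[46,0]]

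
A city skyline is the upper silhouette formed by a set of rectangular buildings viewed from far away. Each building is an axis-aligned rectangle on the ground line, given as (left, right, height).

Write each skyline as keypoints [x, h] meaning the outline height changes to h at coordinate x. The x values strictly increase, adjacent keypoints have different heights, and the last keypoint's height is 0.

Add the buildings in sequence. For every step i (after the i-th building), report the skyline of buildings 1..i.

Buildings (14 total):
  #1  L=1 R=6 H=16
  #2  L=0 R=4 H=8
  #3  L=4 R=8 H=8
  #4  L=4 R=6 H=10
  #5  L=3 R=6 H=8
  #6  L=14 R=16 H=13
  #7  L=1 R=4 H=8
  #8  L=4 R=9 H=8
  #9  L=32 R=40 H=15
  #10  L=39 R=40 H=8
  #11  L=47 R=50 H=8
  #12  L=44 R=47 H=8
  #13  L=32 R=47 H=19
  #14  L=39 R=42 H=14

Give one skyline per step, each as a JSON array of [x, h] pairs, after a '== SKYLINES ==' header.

== SKYLINES ==
[[1,16],[6,0]]
[[0,8],[1,16],[6,0]]
[[0,8],[1,16],[6,8],[8,0]]
[[0,8],[1,16],[6,8],[8,0]]
[[0,8],[1,16],[6,8],[8,0]]
[[0,8],[1,16],[6,8],[8,0],[14,13],[16,0]]
[[0,8],[1,16],[6,8],[8,0],[14,13],[16,0]]
[[0,8],[1,16],[6,8],[9,0],[14,13],[16,0]]
[[0,8],[1,16],[6,8],[9,0],[14,13],[16,0],[32,15],[40,0]]
[[0,8],[1,16],[6,8],[9,0],[14,13],[16,0],[32,15],[40,0]]
[[0,8],[1,16],[6,8],[9,0],[14,13],[16,0],[32,15],[40,0],[47,8],[50,0]]
[[0,8],[1,16],[6,8],[9,0],[14,13],[16,0],[32,15],[40,0],[44,8],[50,0]]
[[0,8],[1,16],[6,8],[9,0],[14,13],[16,0],[32,19],[47,8],[50,0]]
[[0,8],[1,16],[6,8],[9,0],[14,13],[16,0],[32,19],[47,8],[50,0]]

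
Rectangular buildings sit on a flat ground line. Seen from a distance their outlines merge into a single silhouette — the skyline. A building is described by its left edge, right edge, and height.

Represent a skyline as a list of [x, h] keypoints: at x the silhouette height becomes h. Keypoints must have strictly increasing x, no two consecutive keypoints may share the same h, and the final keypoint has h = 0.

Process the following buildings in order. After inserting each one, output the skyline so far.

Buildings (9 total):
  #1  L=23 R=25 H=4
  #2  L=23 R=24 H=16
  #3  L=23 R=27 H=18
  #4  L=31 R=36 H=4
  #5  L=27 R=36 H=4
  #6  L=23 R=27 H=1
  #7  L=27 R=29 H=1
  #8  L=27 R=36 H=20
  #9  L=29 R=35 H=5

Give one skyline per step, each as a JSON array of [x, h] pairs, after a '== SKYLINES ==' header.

== SKYLINES ==
[[23,4],[25,0]]
[[23,16],[24,4],[25,0]]
[[23,18],[27,0]]
[[23,18],[27,0],[31,4],[36,0]]
[[23,18],[27,4],[36,0]]
[[23,18],[27,4],[36,0]]
[[23,18],[27,4],[36,0]]
[[23,18],[27,20],[36,0]]
[[23,18],[27,20],[36,0]]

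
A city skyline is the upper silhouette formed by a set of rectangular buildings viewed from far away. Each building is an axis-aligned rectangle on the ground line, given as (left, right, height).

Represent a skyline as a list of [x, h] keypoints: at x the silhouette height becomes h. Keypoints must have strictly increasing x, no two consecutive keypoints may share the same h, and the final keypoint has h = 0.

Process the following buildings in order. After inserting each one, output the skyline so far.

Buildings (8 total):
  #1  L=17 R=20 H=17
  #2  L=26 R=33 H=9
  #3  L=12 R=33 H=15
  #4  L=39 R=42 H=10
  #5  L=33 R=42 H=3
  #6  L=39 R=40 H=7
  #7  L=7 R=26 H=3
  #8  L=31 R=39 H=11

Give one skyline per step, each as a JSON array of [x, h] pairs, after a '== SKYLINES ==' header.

== SKYLINES ==
[[17,17],[20,0]]
[[17,17],[20,0],[26,9],[33,0]]
[[12,15],[17,17],[20,15],[33,0]]
[[12,15],[17,17],[20,15],[33,0],[39,10],[42,0]]
[[12,15],[17,17],[20,15],[33,3],[39,10],[42,0]]
[[12,15],[17,17],[20,15],[33,3],[39,10],[42,0]]
[[7,3],[12,15],[17,17],[20,15],[33,3],[39,10],[42,0]]
[[7,3],[12,15],[17,17],[20,15],[33,11],[39,10],[42,0]]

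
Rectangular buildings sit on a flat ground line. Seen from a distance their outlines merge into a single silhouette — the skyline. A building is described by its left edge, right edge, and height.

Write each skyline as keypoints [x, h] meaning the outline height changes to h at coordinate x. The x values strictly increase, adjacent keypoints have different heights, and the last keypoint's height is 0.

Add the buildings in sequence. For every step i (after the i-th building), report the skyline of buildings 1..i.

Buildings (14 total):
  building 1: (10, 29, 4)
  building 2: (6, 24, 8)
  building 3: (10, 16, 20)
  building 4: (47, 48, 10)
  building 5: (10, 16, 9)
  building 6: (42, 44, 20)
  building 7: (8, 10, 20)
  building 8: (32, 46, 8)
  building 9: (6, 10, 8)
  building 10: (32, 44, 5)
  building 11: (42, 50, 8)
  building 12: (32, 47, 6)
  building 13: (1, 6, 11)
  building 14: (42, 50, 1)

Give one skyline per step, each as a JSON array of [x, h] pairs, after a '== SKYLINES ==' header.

== SKYLINES ==
[[10,4],[29,0]]
[[6,8],[24,4],[29,0]]
[[6,8],[10,20],[16,8],[24,4],[29,0]]
[[6,8],[10,20],[16,8],[24,4],[29,0],[47,10],[48,0]]
[[6,8],[10,20],[16,8],[24,4],[29,0],[47,10],[48,0]]
[[6,8],[10,20],[16,8],[24,4],[29,0],[42,20],[44,0],[47,10],[48,0]]
[[6,8],[8,20],[16,8],[24,4],[29,0],[42,20],[44,0],[47,10],[48,0]]
[[6,8],[8,20],[16,8],[24,4],[29,0],[32,8],[42,20],[44,8],[46,0],[47,10],[48,0]]
[[6,8],[8,20],[16,8],[24,4],[29,0],[32,8],[42,20],[44,8],[46,0],[47,10],[48,0]]
[[6,8],[8,20],[16,8],[24,4],[29,0],[32,8],[42,20],[44,8],[46,0],[47,10],[48,0]]
[[6,8],[8,20],[16,8],[24,4],[29,0],[32,8],[42,20],[44,8],[47,10],[48,8],[50,0]]
[[6,8],[8,20],[16,8],[24,4],[29,0],[32,8],[42,20],[44,8],[47,10],[48,8],[50,0]]
[[1,11],[6,8],[8,20],[16,8],[24,4],[29,0],[32,8],[42,20],[44,8],[47,10],[48,8],[50,0]]
[[1,11],[6,8],[8,20],[16,8],[24,4],[29,0],[32,8],[42,20],[44,8],[47,10],[48,8],[50,0]]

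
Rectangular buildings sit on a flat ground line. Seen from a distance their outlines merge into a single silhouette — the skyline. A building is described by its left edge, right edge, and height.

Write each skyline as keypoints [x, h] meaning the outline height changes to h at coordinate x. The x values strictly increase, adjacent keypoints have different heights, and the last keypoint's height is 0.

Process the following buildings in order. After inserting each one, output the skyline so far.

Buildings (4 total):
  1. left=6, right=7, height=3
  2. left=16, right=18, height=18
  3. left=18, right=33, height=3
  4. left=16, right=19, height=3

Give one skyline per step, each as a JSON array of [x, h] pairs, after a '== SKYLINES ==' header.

== SKYLINES ==
[[6,3],[7,0]]
[[6,3],[7,0],[16,18],[18,0]]
[[6,3],[7,0],[16,18],[18,3],[33,0]]
[[6,3],[7,0],[16,18],[18,3],[33,0]]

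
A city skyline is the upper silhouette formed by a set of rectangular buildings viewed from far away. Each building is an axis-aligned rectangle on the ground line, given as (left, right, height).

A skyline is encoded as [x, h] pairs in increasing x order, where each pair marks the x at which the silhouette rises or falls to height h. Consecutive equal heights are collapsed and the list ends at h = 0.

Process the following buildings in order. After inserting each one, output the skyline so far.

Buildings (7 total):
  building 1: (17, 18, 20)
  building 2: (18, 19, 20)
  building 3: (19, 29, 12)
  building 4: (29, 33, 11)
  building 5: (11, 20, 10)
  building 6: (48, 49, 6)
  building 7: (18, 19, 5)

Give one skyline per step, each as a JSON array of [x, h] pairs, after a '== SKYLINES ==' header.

== SKYLINES ==
[[17,20],[18,0]]
[[17,20],[19,0]]
[[17,20],[19,12],[29,0]]
[[17,20],[19,12],[29,11],[33,0]]
[[11,10],[17,20],[19,12],[29,11],[33,0]]
[[11,10],[17,20],[19,12],[29,11],[33,0],[48,6],[49,0]]
[[11,10],[17,20],[19,12],[29,11],[33,0],[48,6],[49,0]]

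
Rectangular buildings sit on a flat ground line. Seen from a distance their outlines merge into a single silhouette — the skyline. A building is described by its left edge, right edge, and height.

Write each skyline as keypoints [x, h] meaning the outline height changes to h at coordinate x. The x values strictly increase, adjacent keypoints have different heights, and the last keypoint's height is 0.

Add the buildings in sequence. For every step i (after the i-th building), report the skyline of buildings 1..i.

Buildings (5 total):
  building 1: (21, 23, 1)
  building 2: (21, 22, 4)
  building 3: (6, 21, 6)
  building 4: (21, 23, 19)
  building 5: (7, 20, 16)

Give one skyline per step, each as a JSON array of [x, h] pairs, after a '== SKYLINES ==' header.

== SKYLINES ==
[[21,1],[23,0]]
[[21,4],[22,1],[23,0]]
[[6,6],[21,4],[22,1],[23,0]]
[[6,6],[21,19],[23,0]]
[[6,6],[7,16],[20,6],[21,19],[23,0]]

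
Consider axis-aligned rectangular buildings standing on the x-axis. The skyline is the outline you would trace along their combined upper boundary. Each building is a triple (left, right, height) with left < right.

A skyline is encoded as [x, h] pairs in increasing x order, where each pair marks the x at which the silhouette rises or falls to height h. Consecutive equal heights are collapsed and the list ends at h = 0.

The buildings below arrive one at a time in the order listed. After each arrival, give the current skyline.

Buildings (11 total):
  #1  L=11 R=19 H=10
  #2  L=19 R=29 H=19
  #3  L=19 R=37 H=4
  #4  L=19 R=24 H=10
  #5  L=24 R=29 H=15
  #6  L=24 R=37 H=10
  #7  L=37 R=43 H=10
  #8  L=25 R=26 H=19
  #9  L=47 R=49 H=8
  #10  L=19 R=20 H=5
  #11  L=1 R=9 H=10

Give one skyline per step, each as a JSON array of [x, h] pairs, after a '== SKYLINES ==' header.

== SKYLINES ==
[[11,10],[19,0]]
[[11,10],[19,19],[29,0]]
[[11,10],[19,19],[29,4],[37,0]]
[[11,10],[19,19],[29,4],[37,0]]
[[11,10],[19,19],[29,4],[37,0]]
[[11,10],[19,19],[29,10],[37,0]]
[[11,10],[19,19],[29,10],[43,0]]
[[11,10],[19,19],[29,10],[43,0]]
[[11,10],[19,19],[29,10],[43,0],[47,8],[49,0]]
[[11,10],[19,19],[29,10],[43,0],[47,8],[49,0]]
[[1,10],[9,0],[11,10],[19,19],[29,10],[43,0],[47,8],[49,0]]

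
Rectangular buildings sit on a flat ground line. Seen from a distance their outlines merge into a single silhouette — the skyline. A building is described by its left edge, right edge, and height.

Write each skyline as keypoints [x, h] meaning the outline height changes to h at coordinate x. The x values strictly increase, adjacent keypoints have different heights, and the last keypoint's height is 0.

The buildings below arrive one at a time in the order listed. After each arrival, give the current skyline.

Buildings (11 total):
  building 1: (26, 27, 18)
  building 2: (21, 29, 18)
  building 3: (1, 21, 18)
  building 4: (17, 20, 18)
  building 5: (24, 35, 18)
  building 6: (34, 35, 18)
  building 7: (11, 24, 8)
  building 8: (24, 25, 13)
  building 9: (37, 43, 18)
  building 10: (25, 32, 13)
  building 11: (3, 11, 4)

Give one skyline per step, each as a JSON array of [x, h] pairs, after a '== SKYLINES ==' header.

== SKYLINES ==
[[26,18],[27,0]]
[[21,18],[29,0]]
[[1,18],[29,0]]
[[1,18],[29,0]]
[[1,18],[35,0]]
[[1,18],[35,0]]
[[1,18],[35,0]]
[[1,18],[35,0]]
[[1,18],[35,0],[37,18],[43,0]]
[[1,18],[35,0],[37,18],[43,0]]
[[1,18],[35,0],[37,18],[43,0]]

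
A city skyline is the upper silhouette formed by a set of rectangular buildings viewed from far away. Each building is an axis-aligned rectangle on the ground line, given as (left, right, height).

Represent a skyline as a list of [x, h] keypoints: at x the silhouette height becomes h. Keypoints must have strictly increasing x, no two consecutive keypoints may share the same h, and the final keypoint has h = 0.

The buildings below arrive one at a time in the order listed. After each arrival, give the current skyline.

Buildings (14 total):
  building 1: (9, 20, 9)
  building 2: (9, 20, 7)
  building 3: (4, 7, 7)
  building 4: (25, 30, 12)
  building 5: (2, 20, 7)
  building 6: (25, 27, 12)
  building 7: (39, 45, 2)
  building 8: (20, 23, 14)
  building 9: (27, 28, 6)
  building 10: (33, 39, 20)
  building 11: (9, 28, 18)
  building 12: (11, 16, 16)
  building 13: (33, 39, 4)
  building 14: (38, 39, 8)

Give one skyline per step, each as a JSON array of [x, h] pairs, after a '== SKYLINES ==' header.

== SKYLINES ==
[[9,9],[20,0]]
[[9,9],[20,0]]
[[4,7],[7,0],[9,9],[20,0]]
[[4,7],[7,0],[9,9],[20,0],[25,12],[30,0]]
[[2,7],[9,9],[20,0],[25,12],[30,0]]
[[2,7],[9,9],[20,0],[25,12],[30,0]]
[[2,7],[9,9],[20,0],[25,12],[30,0],[39,2],[45,0]]
[[2,7],[9,9],[20,14],[23,0],[25,12],[30,0],[39,2],[45,0]]
[[2,7],[9,9],[20,14],[23,0],[25,12],[30,0],[39,2],[45,0]]
[[2,7],[9,9],[20,14],[23,0],[25,12],[30,0],[33,20],[39,2],[45,0]]
[[2,7],[9,18],[28,12],[30,0],[33,20],[39,2],[45,0]]
[[2,7],[9,18],[28,12],[30,0],[33,20],[39,2],[45,0]]
[[2,7],[9,18],[28,12],[30,0],[33,20],[39,2],[45,0]]
[[2,7],[9,18],[28,12],[30,0],[33,20],[39,2],[45,0]]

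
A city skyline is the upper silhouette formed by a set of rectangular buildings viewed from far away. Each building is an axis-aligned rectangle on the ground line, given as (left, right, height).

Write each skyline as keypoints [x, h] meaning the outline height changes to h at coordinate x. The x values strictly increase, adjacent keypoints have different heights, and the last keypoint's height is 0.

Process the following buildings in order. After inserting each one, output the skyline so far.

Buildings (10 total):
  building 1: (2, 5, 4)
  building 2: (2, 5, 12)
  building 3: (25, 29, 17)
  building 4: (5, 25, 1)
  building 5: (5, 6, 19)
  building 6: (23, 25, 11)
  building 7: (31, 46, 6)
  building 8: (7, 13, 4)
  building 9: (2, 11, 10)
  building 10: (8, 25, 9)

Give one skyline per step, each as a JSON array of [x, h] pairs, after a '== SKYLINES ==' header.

== SKYLINES ==
[[2,4],[5,0]]
[[2,12],[5,0]]
[[2,12],[5,0],[25,17],[29,0]]
[[2,12],[5,1],[25,17],[29,0]]
[[2,12],[5,19],[6,1],[25,17],[29,0]]
[[2,12],[5,19],[6,1],[23,11],[25,17],[29,0]]
[[2,12],[5,19],[6,1],[23,11],[25,17],[29,0],[31,6],[46,0]]
[[2,12],[5,19],[6,1],[7,4],[13,1],[23,11],[25,17],[29,0],[31,6],[46,0]]
[[2,12],[5,19],[6,10],[11,4],[13,1],[23,11],[25,17],[29,0],[31,6],[46,0]]
[[2,12],[5,19],[6,10],[11,9],[23,11],[25,17],[29,0],[31,6],[46,0]]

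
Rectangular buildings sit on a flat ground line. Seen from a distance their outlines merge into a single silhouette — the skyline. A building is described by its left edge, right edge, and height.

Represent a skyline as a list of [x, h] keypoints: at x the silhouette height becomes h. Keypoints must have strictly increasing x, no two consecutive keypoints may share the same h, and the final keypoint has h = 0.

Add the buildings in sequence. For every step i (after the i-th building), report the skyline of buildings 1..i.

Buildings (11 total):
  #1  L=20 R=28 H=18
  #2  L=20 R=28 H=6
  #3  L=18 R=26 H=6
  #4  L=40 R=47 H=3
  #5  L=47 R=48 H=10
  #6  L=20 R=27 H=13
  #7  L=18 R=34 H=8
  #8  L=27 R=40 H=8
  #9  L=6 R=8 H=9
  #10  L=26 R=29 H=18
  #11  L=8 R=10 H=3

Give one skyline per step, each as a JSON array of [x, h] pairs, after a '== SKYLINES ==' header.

== SKYLINES ==
[[20,18],[28,0]]
[[20,18],[28,0]]
[[18,6],[20,18],[28,0]]
[[18,6],[20,18],[28,0],[40,3],[47,0]]
[[18,6],[20,18],[28,0],[40,3],[47,10],[48,0]]
[[18,6],[20,18],[28,0],[40,3],[47,10],[48,0]]
[[18,8],[20,18],[28,8],[34,0],[40,3],[47,10],[48,0]]
[[18,8],[20,18],[28,8],[40,3],[47,10],[48,0]]
[[6,9],[8,0],[18,8],[20,18],[28,8],[40,3],[47,10],[48,0]]
[[6,9],[8,0],[18,8],[20,18],[29,8],[40,3],[47,10],[48,0]]
[[6,9],[8,3],[10,0],[18,8],[20,18],[29,8],[40,3],[47,10],[48,0]]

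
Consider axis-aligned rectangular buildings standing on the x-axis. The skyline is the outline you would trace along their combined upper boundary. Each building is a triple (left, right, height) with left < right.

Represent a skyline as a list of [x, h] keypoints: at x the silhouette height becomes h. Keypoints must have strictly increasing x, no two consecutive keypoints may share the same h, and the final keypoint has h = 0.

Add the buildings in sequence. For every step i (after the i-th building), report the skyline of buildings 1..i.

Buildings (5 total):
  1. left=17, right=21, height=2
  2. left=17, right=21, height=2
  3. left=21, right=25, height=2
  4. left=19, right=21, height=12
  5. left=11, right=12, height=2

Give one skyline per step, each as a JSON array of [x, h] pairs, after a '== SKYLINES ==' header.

== SKYLINES ==
[[17,2],[21,0]]
[[17,2],[21,0]]
[[17,2],[25,0]]
[[17,2],[19,12],[21,2],[25,0]]
[[11,2],[12,0],[17,2],[19,12],[21,2],[25,0]]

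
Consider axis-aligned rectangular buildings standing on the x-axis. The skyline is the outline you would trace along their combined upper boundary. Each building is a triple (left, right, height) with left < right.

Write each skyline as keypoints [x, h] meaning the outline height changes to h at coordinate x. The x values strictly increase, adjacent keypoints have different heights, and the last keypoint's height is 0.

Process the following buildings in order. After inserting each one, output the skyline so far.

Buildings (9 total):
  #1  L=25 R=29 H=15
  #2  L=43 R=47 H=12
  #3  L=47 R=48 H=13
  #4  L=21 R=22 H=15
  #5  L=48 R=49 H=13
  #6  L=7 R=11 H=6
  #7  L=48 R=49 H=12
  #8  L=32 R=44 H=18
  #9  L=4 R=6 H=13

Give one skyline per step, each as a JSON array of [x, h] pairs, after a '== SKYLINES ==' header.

== SKYLINES ==
[[25,15],[29,0]]
[[25,15],[29,0],[43,12],[47,0]]
[[25,15],[29,0],[43,12],[47,13],[48,0]]
[[21,15],[22,0],[25,15],[29,0],[43,12],[47,13],[48,0]]
[[21,15],[22,0],[25,15],[29,0],[43,12],[47,13],[49,0]]
[[7,6],[11,0],[21,15],[22,0],[25,15],[29,0],[43,12],[47,13],[49,0]]
[[7,6],[11,0],[21,15],[22,0],[25,15],[29,0],[43,12],[47,13],[49,0]]
[[7,6],[11,0],[21,15],[22,0],[25,15],[29,0],[32,18],[44,12],[47,13],[49,0]]
[[4,13],[6,0],[7,6],[11,0],[21,15],[22,0],[25,15],[29,0],[32,18],[44,12],[47,13],[49,0]]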